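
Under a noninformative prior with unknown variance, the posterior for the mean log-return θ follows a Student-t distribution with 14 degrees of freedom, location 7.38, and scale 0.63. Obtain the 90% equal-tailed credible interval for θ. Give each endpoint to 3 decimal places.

[6.270, 8.490]

The t_14 distribution is symmetric; the 90% interval is 7.38 ± t·0.63 with t_{0.95,14} = 1.761.
Half-width: 1.761 × 0.63 = 1.110.
7.38 − 1.110 = 6.270; 7.38 + 1.110 = 8.490.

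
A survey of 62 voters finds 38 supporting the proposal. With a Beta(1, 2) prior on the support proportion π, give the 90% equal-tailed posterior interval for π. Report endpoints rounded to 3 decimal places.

[0.499, 0.697]

Posterior: Beta(1+38, 2+24) = Beta(39, 26).
Equal-tailed 90% interval: the 0.05 and 0.95 quantiles of Beta(39, 26).
Posterior mean ≈ 0.600, SD ≈ 0.060; a Normal approximation gives roughly [0.501, 0.699].
Exact: F⁻¹(0.05) = 0.499; F⁻¹(0.95) = 0.697.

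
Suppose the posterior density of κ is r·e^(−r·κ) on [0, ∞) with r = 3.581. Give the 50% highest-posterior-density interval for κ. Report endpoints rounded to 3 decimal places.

The exponential density is strictly decreasing on [0, ∞), so the HPD interval is anchored at 0: [0, q] with P(κ ≤ q) = 0.50.
q = −ln(1 − 0.50) / 3.581 = 0.6931 / 3.581 = 0.194.

[0.000, 0.194]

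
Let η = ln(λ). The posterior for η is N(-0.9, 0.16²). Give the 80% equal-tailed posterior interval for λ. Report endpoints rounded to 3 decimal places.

On the log scale the 80% interval is -0.9 ± 1.282 × 0.16 = [-1.1050, -0.6950].
Exponentiate: [e^-1.1050, e^-0.6950] = [0.331, 0.499].

[0.331, 0.499]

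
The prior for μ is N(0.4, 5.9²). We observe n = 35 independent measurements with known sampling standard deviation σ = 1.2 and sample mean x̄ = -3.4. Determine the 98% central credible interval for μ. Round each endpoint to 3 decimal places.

Posterior precision = 1/5.9² + 35/1.2² = 0.0287 + 24.3056 = 24.3343, so posterior SD = 0.2027.
Posterior mean = (0.4/5.9² + 35·-3.4/1.2²) / 24.3343 = -3.3955.
Interval: -3.3955 ± 2.326 × 0.2027 → [-3.867, -2.924].

[-3.867, -2.924]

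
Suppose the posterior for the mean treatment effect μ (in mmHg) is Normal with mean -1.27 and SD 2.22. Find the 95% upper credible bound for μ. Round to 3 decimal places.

2.382

Need U with P(μ ≤ U) = 0.95: U = -1.27 + z_{0.05}·2.22.
z = 1.645; U = -1.27 + 1.645 × 2.22 = 2.382.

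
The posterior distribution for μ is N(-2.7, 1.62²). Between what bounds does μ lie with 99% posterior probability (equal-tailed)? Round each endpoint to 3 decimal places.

[-6.873, 1.473]

The posterior is symmetric, so the 99% equal-tailed interval is μ = -2.7 ± z·1.62 with z = 2.576.
Half-width: 2.576 × 1.62 = 4.173.
-2.7 − 4.173 = -6.873; -2.7 + 4.173 = 1.473.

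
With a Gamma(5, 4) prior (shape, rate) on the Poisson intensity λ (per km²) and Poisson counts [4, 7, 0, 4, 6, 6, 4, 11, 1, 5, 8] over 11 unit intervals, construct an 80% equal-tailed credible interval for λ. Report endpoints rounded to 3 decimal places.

[3.415, 4.747]

Posterior: Gamma(5+56, 4+11) = Gamma(61, 15) (shape, rate).
Equal-tailed 80% interval: Gamma(61, 15) quantiles at 0.1 and 0.9.
Posterior mean ≈ 4.067, SD ≈ 0.521; a Normal approximation gives roughly [3.399, 4.734].
Exact: lower = 3.415; upper = 4.747.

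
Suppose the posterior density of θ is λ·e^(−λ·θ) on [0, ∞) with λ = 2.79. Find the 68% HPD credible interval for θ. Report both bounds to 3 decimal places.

[0.000, 0.408]

The exponential density is strictly decreasing on [0, ∞), so the HPD interval is anchored at 0: [0, q] with P(θ ≤ q) = 0.68.
q = −ln(1 − 0.68) / 2.79 = 1.1394 / 2.79 = 0.408.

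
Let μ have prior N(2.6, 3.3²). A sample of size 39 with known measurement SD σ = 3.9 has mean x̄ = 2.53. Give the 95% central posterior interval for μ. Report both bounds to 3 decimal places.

Posterior precision = 1/3.3² + 39/3.9² = 0.0918 + 2.5641 = 2.6559, so posterior SD = 0.6136.
Posterior mean = (2.6/3.3² + 39·2.53/3.9²) / 2.6559 = 2.5324.
Interval: 2.5324 ± 1.960 × 0.6136 → [1.330, 3.735].

[1.330, 3.735]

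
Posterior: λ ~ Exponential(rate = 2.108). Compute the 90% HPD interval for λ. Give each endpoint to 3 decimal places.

[0.000, 1.092]

The exponential density is strictly decreasing on [0, ∞), so the HPD interval is anchored at 0: [0, q] with P(λ ≤ q) = 0.90.
q = −ln(1 − 0.90) / 2.108 = 2.3026 / 2.108 = 1.092.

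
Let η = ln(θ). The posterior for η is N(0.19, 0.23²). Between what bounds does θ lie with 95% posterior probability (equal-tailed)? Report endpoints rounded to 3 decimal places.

[0.770, 1.898]

On the log scale the 95% interval is 0.19 ± 1.960 × 0.23 = [-0.2608, 0.6408].
Exponentiate: [e^-0.2608, e^0.6408] = [0.770, 1.898].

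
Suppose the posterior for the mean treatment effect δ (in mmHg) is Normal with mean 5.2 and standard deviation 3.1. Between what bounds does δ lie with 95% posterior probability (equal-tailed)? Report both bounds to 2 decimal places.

The posterior is symmetric, so the 95% equal-tailed interval is δ = 5.2 ± z·3.1 with z = 1.960.
Half-width: 1.960 × 3.1 = 6.08.
5.2 − 6.08 = -0.88; 5.2 + 6.08 = 11.28.

[-0.88, 11.28]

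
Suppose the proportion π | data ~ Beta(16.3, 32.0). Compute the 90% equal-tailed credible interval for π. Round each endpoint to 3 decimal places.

Posterior: Beta(16.3, 32.0).
Equal-tailed 90% interval: the 0.05 and 0.95 quantiles of Beta(16.3, 32.0).
Posterior mean ≈ 0.337, SD ≈ 0.067; a Normal approximation gives roughly [0.227, 0.448].
Exact: F⁻¹(0.05) = 0.231; F⁻¹(0.95) = 0.452.

[0.231, 0.452]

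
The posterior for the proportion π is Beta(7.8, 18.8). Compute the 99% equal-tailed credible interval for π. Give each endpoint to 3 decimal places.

Posterior: Beta(7.8, 18.8).
Equal-tailed 99% interval: the 0.005 and 0.995 quantiles of Beta(7.8, 18.8).
Posterior mean ≈ 0.293, SD ≈ 0.087; a Normal approximation gives roughly [0.070, 0.516].
Exact: F⁻¹(0.005) = 0.106; F⁻¹(0.995) = 0.537.

[0.106, 0.537]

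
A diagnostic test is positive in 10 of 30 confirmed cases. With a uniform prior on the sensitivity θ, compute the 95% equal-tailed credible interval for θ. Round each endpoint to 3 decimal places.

[0.192, 0.514]

Posterior: Beta(1+10, 1+20) = Beta(11, 21).
Equal-tailed 95% interval: the 0.025 and 0.975 quantiles of Beta(11, 21).
Posterior mean ≈ 0.344, SD ≈ 0.083; a Normal approximation gives roughly [0.182, 0.506].
Exact: F⁻¹(0.025) = 0.192; F⁻¹(0.975) = 0.514.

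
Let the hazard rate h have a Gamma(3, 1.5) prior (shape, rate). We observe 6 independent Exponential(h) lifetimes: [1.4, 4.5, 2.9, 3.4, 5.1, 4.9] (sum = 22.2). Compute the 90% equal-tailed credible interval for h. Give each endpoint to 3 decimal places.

Posterior: Gamma(3+6, 1.5+22.2) = Gamma(9, 23.7) (shape, rate).
Equal-tailed 90% interval: Gamma(9, 23.7) quantiles at 0.05 and 0.95.
Posterior mean ≈ 0.380, SD ≈ 0.127; a Normal approximation gives roughly [0.172, 0.588].
Exact: lower = 0.198; upper = 0.609.

[0.198, 0.609]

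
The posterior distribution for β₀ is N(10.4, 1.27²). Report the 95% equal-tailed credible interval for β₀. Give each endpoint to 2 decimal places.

The posterior is symmetric, so the 95% equal-tailed interval is β₀ = 10.4 ± z·1.27 with z = 1.960.
Half-width: 1.960 × 1.27 = 2.49.
10.4 − 2.49 = 7.91; 10.4 + 2.49 = 12.89.

[7.91, 12.89]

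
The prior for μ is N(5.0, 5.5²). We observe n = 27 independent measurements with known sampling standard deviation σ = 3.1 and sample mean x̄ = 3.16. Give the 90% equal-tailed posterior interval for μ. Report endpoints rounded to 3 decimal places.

Posterior precision = 1/5.5² + 27/3.1² = 0.0331 + 2.8096 = 2.8426, so posterior SD = 0.5931.
Posterior mean = (5.0/5.5² + 27·3.16/3.1²) / 2.8426 = 3.1814.
Interval: 3.1814 ± 1.645 × 0.5931 → [2.206, 4.157].

[2.206, 4.157]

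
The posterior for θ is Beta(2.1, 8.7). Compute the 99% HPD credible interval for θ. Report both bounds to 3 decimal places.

The posterior is unimodal and skewed, so the HPD interval has equal density at both endpoints and is the shortest 99% interval.
Solving f(0.003) = f(0.525) with F(0.525) − F(0.003) = 0.99 gives [0.003, 0.525].
For comparison, the equal-tailed interval is [0.013, 0.563]; the HPD is narrower and shifted toward the mode.

[0.003, 0.525]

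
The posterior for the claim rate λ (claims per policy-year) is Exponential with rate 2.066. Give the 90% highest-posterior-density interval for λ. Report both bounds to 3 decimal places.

The exponential density is strictly decreasing on [0, ∞), so the HPD interval is anchored at 0: [0, q] with P(λ ≤ q) = 0.90.
q = −ln(1 − 0.90) / 2.066 = 2.3026 / 2.066 = 1.115.

[0.000, 1.115]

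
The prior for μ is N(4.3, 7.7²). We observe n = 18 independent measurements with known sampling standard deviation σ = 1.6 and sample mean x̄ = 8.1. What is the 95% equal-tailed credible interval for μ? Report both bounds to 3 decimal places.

[7.353, 8.829]

Posterior precision = 1/7.7² + 18/1.6² = 0.0169 + 7.0312 = 7.0481, so posterior SD = 0.3767.
Posterior mean = (4.3/7.7² + 18·8.1/1.6²) / 7.0481 = 8.0909.
Interval: 8.0909 ± 1.960 × 0.3767 → [7.353, 8.829].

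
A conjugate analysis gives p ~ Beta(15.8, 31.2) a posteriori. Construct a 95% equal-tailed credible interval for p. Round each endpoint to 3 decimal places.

Posterior: Beta(15.8, 31.2).
Equal-tailed 95% interval: the 0.025 and 0.975 quantiles of Beta(15.8, 31.2).
Posterior mean ≈ 0.336, SD ≈ 0.068; a Normal approximation gives roughly [0.203, 0.470].
Exact: F⁻¹(0.025) = 0.210; F⁻¹(0.975) = 0.476.

[0.210, 0.476]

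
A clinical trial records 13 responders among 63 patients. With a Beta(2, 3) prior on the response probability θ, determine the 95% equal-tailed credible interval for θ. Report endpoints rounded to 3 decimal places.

[0.131, 0.326]

Posterior: Beta(2+13, 3+50) = Beta(15, 53).
Equal-tailed 95% interval: the 0.025 and 0.975 quantiles of Beta(15, 53).
Posterior mean ≈ 0.221, SD ≈ 0.050; a Normal approximation gives roughly [0.123, 0.318].
Exact: F⁻¹(0.025) = 0.131; F⁻¹(0.975) = 0.326.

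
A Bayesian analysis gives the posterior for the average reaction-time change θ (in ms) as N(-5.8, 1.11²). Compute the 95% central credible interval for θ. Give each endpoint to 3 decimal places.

[-7.976, -3.624]

The posterior is symmetric, so the 95% equal-tailed interval is θ = -5.8 ± z·1.11 with z = 1.960.
Half-width: 1.960 × 1.11 = 2.176.
-5.8 − 2.176 = -7.976; -5.8 + 2.176 = -3.624.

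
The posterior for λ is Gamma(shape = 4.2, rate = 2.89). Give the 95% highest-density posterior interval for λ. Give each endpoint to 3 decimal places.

[0.279, 2.854]

The posterior is unimodal and skewed, so the HPD interval has equal density at both endpoints and is the shortest 95% interval.
Solving f(0.279) = f(2.854) with F(2.854) − F(0.279) = 0.95 gives [0.279, 2.854].
For comparison, the equal-tailed interval is [0.413, 3.137]; the HPD is narrower and shifted toward the mode.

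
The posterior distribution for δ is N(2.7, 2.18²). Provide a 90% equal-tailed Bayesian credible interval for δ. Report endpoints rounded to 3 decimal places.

The posterior is symmetric, so the 90% equal-tailed interval is δ = 2.7 ± z·2.18 with z = 1.645.
Half-width: 1.645 × 2.18 = 3.586.
2.7 − 3.586 = -0.886; 2.7 + 3.586 = 6.286.

[-0.886, 6.286]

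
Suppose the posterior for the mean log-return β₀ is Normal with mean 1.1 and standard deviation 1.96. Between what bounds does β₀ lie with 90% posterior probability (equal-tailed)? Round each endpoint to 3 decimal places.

[-2.124, 4.324]

The posterior is symmetric, so the 90% equal-tailed interval is β₀ = 1.1 ± z·1.96 with z = 1.645.
Half-width: 1.645 × 1.96 = 3.224.
1.1 − 3.224 = -2.124; 1.1 + 3.224 = 4.324.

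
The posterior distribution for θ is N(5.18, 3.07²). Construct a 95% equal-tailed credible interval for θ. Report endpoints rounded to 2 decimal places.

The posterior is symmetric, so the 95% equal-tailed interval is θ = 5.18 ± z·3.07 with z = 1.960.
Half-width: 1.960 × 3.07 = 6.02.
5.18 − 6.02 = -0.84; 5.18 + 6.02 = 11.20.

[-0.84, 11.20]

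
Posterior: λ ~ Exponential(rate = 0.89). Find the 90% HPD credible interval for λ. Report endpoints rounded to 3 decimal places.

[0.000, 2.587]

The exponential density is strictly decreasing on [0, ∞), so the HPD interval is anchored at 0: [0, q] with P(λ ≤ q) = 0.90.
q = −ln(1 − 0.90) / 0.89 = 2.3026 / 0.89 = 2.587.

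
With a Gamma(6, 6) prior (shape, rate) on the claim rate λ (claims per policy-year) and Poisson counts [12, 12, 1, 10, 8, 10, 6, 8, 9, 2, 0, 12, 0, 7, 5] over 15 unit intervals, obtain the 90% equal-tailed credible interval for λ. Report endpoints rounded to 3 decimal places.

Posterior: Gamma(6+102, 6+15) = Gamma(108, 21) (shape, rate).
Equal-tailed 90% interval: Gamma(108, 21) quantiles at 0.05 and 0.95.
Posterior mean ≈ 5.143, SD ≈ 0.495; a Normal approximation gives roughly [4.329, 5.957].
Exact: lower = 4.357; upper = 5.983.

[4.357, 5.983]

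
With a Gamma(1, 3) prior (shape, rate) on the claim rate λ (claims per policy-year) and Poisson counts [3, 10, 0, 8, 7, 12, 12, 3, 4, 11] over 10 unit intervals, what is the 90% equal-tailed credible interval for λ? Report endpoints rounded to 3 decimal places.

[4.441, 6.570]

Posterior: Gamma(1+70, 3+10) = Gamma(71, 13) (shape, rate).
Equal-tailed 90% interval: Gamma(71, 13) quantiles at 0.05 and 0.95.
Posterior mean ≈ 5.462, SD ≈ 0.648; a Normal approximation gives roughly [4.395, 6.528].
Exact: lower = 4.441; upper = 6.570.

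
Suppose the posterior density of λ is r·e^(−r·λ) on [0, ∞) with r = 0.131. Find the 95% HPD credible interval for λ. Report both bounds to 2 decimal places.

The exponential density is strictly decreasing on [0, ∞), so the HPD interval is anchored at 0: [0, q] with P(λ ≤ q) = 0.95.
q = −ln(1 − 0.95) / 0.131 = 2.9957 / 0.131 = 22.87.

[0.00, 22.87]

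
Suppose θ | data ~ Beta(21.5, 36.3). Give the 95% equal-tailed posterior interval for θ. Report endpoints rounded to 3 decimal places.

[0.253, 0.499]

Posterior: Beta(21.5, 36.3).
Equal-tailed 95% interval: the 0.025 and 0.975 quantiles of Beta(21.5, 36.3).
Posterior mean ≈ 0.372, SD ≈ 0.063; a Normal approximation gives roughly [0.248, 0.496].
Exact: F⁻¹(0.025) = 0.253; F⁻¹(0.975) = 0.499.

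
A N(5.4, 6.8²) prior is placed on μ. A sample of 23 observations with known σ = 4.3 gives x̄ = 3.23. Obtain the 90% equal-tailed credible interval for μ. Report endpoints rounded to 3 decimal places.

[1.805, 4.729]

Posterior precision = 1/6.8² + 23/4.3² = 0.0216 + 1.2439 = 1.2655, so posterior SD = 0.8889.
Posterior mean = (5.4/6.8² + 23·3.23/4.3²) / 1.2655 = 3.2671.
Interval: 3.2671 ± 1.645 × 0.8889 → [1.805, 4.729].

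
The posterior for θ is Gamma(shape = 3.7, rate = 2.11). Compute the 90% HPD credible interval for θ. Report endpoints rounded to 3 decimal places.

The posterior is unimodal and skewed, so the HPD interval has equal density at both endpoints and is the shortest 90% interval.
Solving f(0.369) = f(3.087) with F(3.087) − F(0.369) = 0.90 gives [0.369, 3.087].
For comparison, the equal-tailed interval is [0.566, 3.471]; the HPD is narrower and shifted toward the mode.

[0.369, 3.087]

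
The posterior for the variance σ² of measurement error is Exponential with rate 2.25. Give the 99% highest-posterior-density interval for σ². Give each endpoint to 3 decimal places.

[0.000, 2.047]

The exponential density is strictly decreasing on [0, ∞), so the HPD interval is anchored at 0: [0, q] with P(σ² ≤ q) = 0.99.
q = −ln(1 − 0.99) / 2.25 = 4.6052 / 2.25 = 2.047.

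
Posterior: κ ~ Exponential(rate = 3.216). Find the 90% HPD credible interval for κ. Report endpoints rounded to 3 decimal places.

[0.000, 0.716]

The exponential density is strictly decreasing on [0, ∞), so the HPD interval is anchored at 0: [0, q] with P(κ ≤ q) = 0.90.
q = −ln(1 − 0.90) / 3.216 = 2.3026 / 3.216 = 0.716.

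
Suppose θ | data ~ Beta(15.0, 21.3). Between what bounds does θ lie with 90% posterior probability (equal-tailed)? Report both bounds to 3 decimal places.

Posterior: Beta(15.0, 21.3).
Equal-tailed 90% interval: the 0.05 and 0.95 quantiles of Beta(15.0, 21.3).
Posterior mean ≈ 0.413, SD ≈ 0.081; a Normal approximation gives roughly [0.281, 0.546].
Exact: F⁻¹(0.05) = 0.283; F⁻¹(0.95) = 0.549.

[0.283, 0.549]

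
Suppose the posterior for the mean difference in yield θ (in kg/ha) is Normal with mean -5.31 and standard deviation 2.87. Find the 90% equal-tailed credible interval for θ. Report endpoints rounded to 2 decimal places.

[-10.03, -0.59]

The posterior is symmetric, so the 90% equal-tailed interval is θ = -5.31 ± z·2.87 with z = 1.645.
Half-width: 1.645 × 2.87 = 4.72.
-5.31 − 4.72 = -10.03; -5.31 + 4.72 = -0.59.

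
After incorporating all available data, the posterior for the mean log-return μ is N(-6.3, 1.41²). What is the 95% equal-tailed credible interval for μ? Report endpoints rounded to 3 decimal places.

The posterior is symmetric, so the 95% equal-tailed interval is μ = -6.3 ± z·1.41 with z = 1.960.
Half-width: 1.960 × 1.41 = 2.764.
-6.3 − 2.764 = -9.064; -6.3 + 2.764 = -3.536.

[-9.064, -3.536]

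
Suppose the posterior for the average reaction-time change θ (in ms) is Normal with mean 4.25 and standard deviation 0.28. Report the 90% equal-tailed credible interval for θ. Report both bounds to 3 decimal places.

The posterior is symmetric, so the 90% equal-tailed interval is θ = 4.25 ± z·0.28 with z = 1.645.
Half-width: 1.645 × 0.28 = 0.461.
4.25 − 0.461 = 3.789; 4.25 + 0.461 = 4.711.

[3.789, 4.711]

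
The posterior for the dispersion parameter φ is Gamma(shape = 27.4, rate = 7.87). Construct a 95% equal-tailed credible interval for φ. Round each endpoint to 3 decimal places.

[2.302, 4.901]

Posterior: Gamma(shape 27.4, rate 7.87).
Equal-tailed 95% interval: Gamma(27.4, 7.87) quantiles at 0.025 and 0.975.
Posterior mean ≈ 3.482, SD ≈ 0.665; a Normal approximation gives roughly [2.178, 4.785].
Exact: lower = 2.302; upper = 4.901.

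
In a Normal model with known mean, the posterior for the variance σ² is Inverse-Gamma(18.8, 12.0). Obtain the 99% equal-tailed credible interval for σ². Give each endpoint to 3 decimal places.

Inverse-Gamma(18.8, 12.0) quantiles: F⁻¹(0.005) and F⁻¹(0.995).
Equivalently, 1/σ² ~ Gamma(18.8, rate = 12.0); invert its 0.995 and 0.005 quantiles.
Posterior mean ≈ 0.674, SD ≈ 0.164; a Normal approximation gives roughly [0.250, 1.098].
Exact: lower = 0.377; upper = 1.263.

[0.377, 1.263]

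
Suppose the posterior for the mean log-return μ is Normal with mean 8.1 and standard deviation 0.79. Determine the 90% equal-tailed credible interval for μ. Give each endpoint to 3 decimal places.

[6.801, 9.399]

The posterior is symmetric, so the 90% equal-tailed interval is μ = 8.1 ± z·0.79 with z = 1.645.
Half-width: 1.645 × 0.79 = 1.299.
8.1 − 1.299 = 6.801; 8.1 + 1.299 = 9.399.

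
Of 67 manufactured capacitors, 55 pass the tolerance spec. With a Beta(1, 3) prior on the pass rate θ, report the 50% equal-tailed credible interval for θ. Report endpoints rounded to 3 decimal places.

[0.758, 0.823]

Posterior: Beta(1+55, 3+12) = Beta(56, 15).
Equal-tailed 50% interval: the 0.25 and 0.75 quantiles of Beta(56, 15).
Posterior mean ≈ 0.789, SD ≈ 0.048; a Normal approximation gives roughly [0.756, 0.821].
Exact: F⁻¹(0.25) = 0.758; F⁻¹(0.75) = 0.823.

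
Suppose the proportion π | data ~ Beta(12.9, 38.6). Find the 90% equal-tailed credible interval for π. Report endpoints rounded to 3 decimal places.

[0.158, 0.354]

Posterior: Beta(12.9, 38.6).
Equal-tailed 90% interval: the 0.05 and 0.95 quantiles of Beta(12.9, 38.6).
Posterior mean ≈ 0.250, SD ≈ 0.060; a Normal approximation gives roughly [0.152, 0.349].
Exact: F⁻¹(0.05) = 0.158; F⁻¹(0.95) = 0.354.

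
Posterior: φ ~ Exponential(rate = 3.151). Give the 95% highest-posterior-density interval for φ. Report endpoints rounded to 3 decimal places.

[0.000, 0.951]

The exponential density is strictly decreasing on [0, ∞), so the HPD interval is anchored at 0: [0, q] with P(φ ≤ q) = 0.95.
q = −ln(1 − 0.95) / 3.151 = 2.9957 / 3.151 = 0.951.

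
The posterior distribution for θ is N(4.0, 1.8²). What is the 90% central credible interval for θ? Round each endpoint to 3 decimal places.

The posterior is symmetric, so the 90% equal-tailed interval is θ = 4.0 ± z·1.8 with z = 1.645.
Half-width: 1.645 × 1.8 = 2.961.
4.0 − 2.961 = 1.039; 4.0 + 2.961 = 6.961.

[1.039, 6.961]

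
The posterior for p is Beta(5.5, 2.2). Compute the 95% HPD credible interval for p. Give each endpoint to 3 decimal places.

[0.421, 0.975]

The posterior is unimodal and skewed, so the HPD interval has equal density at both endpoints and is the shortest 95% interval.
Solving f(0.421) = f(0.975) with F(0.975) − F(0.421) = 0.95 gives [0.421, 0.975].
For comparison, the equal-tailed interval is [0.375, 0.951]; the HPD is narrower and shifted toward the mode.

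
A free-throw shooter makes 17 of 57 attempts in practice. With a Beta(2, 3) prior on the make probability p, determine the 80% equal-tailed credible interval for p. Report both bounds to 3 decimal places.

Posterior: Beta(2+17, 3+40) = Beta(19, 43).
Equal-tailed 80% interval: the 0.1 and 0.9 quantiles of Beta(19, 43).
Posterior mean ≈ 0.306, SD ≈ 0.058; a Normal approximation gives roughly [0.232, 0.381].
Exact: F⁻¹(0.1) = 0.233; F⁻¹(0.9) = 0.383.

[0.233, 0.383]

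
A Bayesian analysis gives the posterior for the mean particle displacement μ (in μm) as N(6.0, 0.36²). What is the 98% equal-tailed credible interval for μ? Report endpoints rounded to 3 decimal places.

The posterior is symmetric, so the 98% equal-tailed interval is μ = 6.0 ± z·0.36 with z = 2.326.
Half-width: 2.326 × 0.36 = 0.837.
6.0 − 0.837 = 5.163; 6.0 + 0.837 = 6.837.

[5.163, 6.837]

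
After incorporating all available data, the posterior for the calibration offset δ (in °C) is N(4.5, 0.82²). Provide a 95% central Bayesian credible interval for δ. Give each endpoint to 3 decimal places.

The posterior is symmetric, so the 95% equal-tailed interval is δ = 4.5 ± z·0.82 with z = 1.960.
Half-width: 1.960 × 0.82 = 1.607.
4.5 − 1.607 = 2.893; 4.5 + 1.607 = 6.107.

[2.893, 6.107]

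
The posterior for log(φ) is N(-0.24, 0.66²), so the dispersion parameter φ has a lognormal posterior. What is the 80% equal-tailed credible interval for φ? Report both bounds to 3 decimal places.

[0.338, 1.833]

On the log scale the 80% interval is -0.24 ± 1.282 × 0.66 = [-1.0858, 0.6058].
Exponentiate: [e^-1.0858, e^0.6058] = [0.338, 1.833].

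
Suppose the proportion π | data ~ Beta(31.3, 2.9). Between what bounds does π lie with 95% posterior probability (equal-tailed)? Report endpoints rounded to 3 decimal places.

[0.803, 0.982]

Posterior: Beta(31.3, 2.9).
Equal-tailed 95% interval: the 0.025 and 0.975 quantiles of Beta(31.3, 2.9).
Posterior mean ≈ 0.915, SD ≈ 0.047; a Normal approximation gives roughly [0.823, 1.007].
Exact: F⁻¹(0.025) = 0.803; F⁻¹(0.975) = 0.982.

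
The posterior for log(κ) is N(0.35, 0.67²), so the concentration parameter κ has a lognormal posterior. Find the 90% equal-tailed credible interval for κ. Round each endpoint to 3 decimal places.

On the log scale the 90% interval is 0.35 ± 1.645 × 0.67 = [-0.7521, 1.4521].
Exponentiate: [e^-0.7521, e^1.4521] = [0.471, 4.272].

[0.471, 4.272]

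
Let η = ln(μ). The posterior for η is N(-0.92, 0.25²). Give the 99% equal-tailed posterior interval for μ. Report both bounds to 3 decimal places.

On the log scale the 99% interval is -0.92 ± 2.576 × 0.25 = [-1.5640, -0.2760].
Exponentiate: [e^-1.5640, e^-0.2760] = [0.209, 0.759].

[0.209, 0.759]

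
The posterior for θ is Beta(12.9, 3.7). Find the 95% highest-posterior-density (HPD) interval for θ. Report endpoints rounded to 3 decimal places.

[0.583, 0.952]

The posterior is unimodal and skewed, so the HPD interval has equal density at both endpoints and is the shortest 95% interval.
Solving f(0.583) = f(0.952) with F(0.952) − F(0.583) = 0.95 gives [0.583, 0.952].
For comparison, the equal-tailed interval is [0.556, 0.936]; the HPD is narrower and shifted toward the mode.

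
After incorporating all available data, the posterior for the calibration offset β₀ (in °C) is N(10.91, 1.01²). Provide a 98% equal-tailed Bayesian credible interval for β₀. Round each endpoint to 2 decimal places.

The posterior is symmetric, so the 98% equal-tailed interval is β₀ = 10.91 ± z·1.01 with z = 2.326.
Half-width: 2.326 × 1.01 = 2.35.
10.91 − 2.35 = 8.56; 10.91 + 2.35 = 13.26.

[8.56, 13.26]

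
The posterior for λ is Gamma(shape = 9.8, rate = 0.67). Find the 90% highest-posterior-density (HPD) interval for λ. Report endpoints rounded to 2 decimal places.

The posterior is unimodal and skewed, so the HPD interval has equal density at both endpoints and is the shortest 90% interval.
Solving f(7.09) = f(21.92) with F(21.92) − F(7.09) = 0.90 gives [7.09, 21.92].
For comparison, the equal-tailed interval is [7.88, 23.06]; the HPD is narrower and shifted toward the mode.

[7.09, 21.92]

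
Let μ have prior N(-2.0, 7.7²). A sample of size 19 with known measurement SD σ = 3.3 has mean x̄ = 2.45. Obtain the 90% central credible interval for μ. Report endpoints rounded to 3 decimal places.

Posterior precision = 1/7.7² + 19/3.3² = 0.0169 + 1.7447 = 1.7616, so posterior SD = 0.7534.
Posterior mean = (-2.0/7.7² + 19·2.45/3.3²) / 1.7616 = 2.4074.
Interval: 2.4074 ± 1.645 × 0.7534 → [1.168, 3.647].

[1.168, 3.647]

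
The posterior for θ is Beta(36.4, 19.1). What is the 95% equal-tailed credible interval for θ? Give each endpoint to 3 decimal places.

Posterior: Beta(36.4, 19.1).
Equal-tailed 95% interval: the 0.025 and 0.975 quantiles of Beta(36.4, 19.1).
Posterior mean ≈ 0.656, SD ≈ 0.063; a Normal approximation gives roughly [0.532, 0.780].
Exact: F⁻¹(0.025) = 0.527; F⁻¹(0.975) = 0.774.

[0.527, 0.774]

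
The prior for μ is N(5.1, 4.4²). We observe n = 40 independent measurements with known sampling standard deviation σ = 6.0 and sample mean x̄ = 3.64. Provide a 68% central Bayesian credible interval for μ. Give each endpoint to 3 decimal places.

[2.783, 4.627]

Posterior precision = 1/4.4² + 40/6.0² = 0.0517 + 1.1111 = 1.1628, so posterior SD = 0.9274.
Posterior mean = (5.1/4.4² + 40·3.64/6.0²) / 1.1628 = 3.7049.
Interval: 3.7049 ± 0.994 × 0.9274 → [2.783, 4.627].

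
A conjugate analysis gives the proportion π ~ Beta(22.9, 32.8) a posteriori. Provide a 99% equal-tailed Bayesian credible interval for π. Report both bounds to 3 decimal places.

[0.251, 0.583]

Posterior: Beta(22.9, 32.8).
Equal-tailed 99% interval: the 0.005 and 0.995 quantiles of Beta(22.9, 32.8).
Posterior mean ≈ 0.411, SD ≈ 0.065; a Normal approximation gives roughly [0.243, 0.579].
Exact: F⁻¹(0.005) = 0.251; F⁻¹(0.995) = 0.583.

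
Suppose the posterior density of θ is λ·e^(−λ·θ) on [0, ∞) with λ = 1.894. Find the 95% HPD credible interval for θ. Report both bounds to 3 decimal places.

[0.000, 1.582]

The exponential density is strictly decreasing on [0, ∞), so the HPD interval is anchored at 0: [0, q] with P(θ ≤ q) = 0.95.
q = −ln(1 − 0.95) / 1.894 = 2.9957 / 1.894 = 1.582.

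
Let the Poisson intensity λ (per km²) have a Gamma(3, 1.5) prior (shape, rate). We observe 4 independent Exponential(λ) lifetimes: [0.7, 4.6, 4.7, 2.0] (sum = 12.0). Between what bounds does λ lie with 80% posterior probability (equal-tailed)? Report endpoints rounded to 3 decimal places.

[0.289, 0.780]

Posterior: Gamma(3+4, 1.5+12.0) = Gamma(7, 13.5) (shape, rate).
Equal-tailed 80% interval: Gamma(7, 13.5) quantiles at 0.1 and 0.9.
Posterior mean ≈ 0.519, SD ≈ 0.196; a Normal approximation gives roughly [0.267, 0.770].
Exact: lower = 0.289; upper = 0.780.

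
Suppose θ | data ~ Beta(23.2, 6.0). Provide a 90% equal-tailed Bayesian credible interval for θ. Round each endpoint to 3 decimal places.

[0.663, 0.903]

Posterior: Beta(23.2, 6.0).
Equal-tailed 90% interval: the 0.05 and 0.95 quantiles of Beta(23.2, 6.0).
Posterior mean ≈ 0.795, SD ≈ 0.074; a Normal approximation gives roughly [0.674, 0.915].
Exact: F⁻¹(0.05) = 0.663; F⁻¹(0.95) = 0.903.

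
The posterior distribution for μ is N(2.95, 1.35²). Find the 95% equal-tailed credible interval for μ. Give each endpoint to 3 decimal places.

The posterior is symmetric, so the 95% equal-tailed interval is μ = 2.95 ± z·1.35 with z = 1.960.
Half-width: 1.960 × 1.35 = 2.646.
2.95 − 2.646 = 0.304; 2.95 + 2.646 = 5.596.

[0.304, 5.596]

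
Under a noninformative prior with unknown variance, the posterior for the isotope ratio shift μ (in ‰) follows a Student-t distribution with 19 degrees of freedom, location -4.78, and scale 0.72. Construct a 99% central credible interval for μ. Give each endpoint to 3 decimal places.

[-6.840, -2.720]

The t_19 distribution is symmetric; the 99% interval is -4.78 ± t·0.72 with t_{0.995,19} = 2.861.
Half-width: 2.861 × 0.72 = 2.060.
-4.78 − 2.060 = -6.840; -4.78 + 2.060 = -2.720.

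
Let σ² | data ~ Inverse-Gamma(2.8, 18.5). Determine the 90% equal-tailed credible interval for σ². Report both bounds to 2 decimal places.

Inverse-Gamma(2.8, 18.5) quantiles: F⁻¹(0.05) and F⁻¹(0.95).
Equivalently, 1/σ² ~ Gamma(2.8, rate = 18.5); invert its 0.95 and 0.05 quantiles.
Posterior mean ≈ 10.28, SD ≈ 11.49; a Normal approximation gives roughly [-8.62, 29.18].
Exact: lower = 3.09; upper = 25.81.

[3.09, 25.81]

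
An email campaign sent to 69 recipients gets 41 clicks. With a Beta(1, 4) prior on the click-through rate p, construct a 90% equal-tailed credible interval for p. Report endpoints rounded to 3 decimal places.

Posterior: Beta(1+41, 4+28) = Beta(42, 32).
Equal-tailed 90% interval: the 0.05 and 0.95 quantiles of Beta(42, 32).
Posterior mean ≈ 0.568, SD ≈ 0.057; a Normal approximation gives roughly [0.473, 0.662].
Exact: F⁻¹(0.05) = 0.472; F⁻¹(0.95) = 0.661.

[0.472, 0.661]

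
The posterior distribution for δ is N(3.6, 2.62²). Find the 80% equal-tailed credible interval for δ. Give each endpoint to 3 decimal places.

[0.242, 6.958]

The posterior is symmetric, so the 80% equal-tailed interval is δ = 3.6 ± z·2.62 with z = 1.282.
Half-width: 1.282 × 2.62 = 3.358.
3.6 − 3.358 = 0.242; 3.6 + 3.358 = 6.958.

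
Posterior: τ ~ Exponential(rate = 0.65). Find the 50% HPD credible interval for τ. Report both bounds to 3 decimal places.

The exponential density is strictly decreasing on [0, ∞), so the HPD interval is anchored at 0: [0, q] with P(τ ≤ q) = 0.50.
q = −ln(1 − 0.50) / 0.65 = 0.6931 / 0.65 = 1.066.

[0.000, 1.066]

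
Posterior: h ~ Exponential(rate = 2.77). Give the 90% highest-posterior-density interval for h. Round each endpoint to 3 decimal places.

[0.000, 0.831]

The exponential density is strictly decreasing on [0, ∞), so the HPD interval is anchored at 0: [0, q] with P(h ≤ q) = 0.90.
q = −ln(1 − 0.90) / 2.77 = 2.3026 / 2.77 = 0.831.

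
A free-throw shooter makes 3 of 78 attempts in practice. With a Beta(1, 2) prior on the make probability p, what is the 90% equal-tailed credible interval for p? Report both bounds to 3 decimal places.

[0.017, 0.094]

Posterior: Beta(1+3, 2+75) = Beta(4, 77).
Equal-tailed 90% interval: the 0.05 and 0.95 quantiles of Beta(4, 77).
Posterior mean ≈ 0.049, SD ≈ 0.024; a Normal approximation gives roughly [0.010, 0.089].
Exact: F⁻¹(0.05) = 0.017; F⁻¹(0.95) = 0.094.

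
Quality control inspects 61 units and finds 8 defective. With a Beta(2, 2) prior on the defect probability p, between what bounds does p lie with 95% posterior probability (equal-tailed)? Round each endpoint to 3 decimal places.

[0.078, 0.250]

Posterior: Beta(2+8, 2+53) = Beta(10, 55).
Equal-tailed 95% interval: the 0.025 and 0.975 quantiles of Beta(10, 55).
Posterior mean ≈ 0.154, SD ≈ 0.044; a Normal approximation gives roughly [0.067, 0.241].
Exact: F⁻¹(0.025) = 0.078; F⁻¹(0.975) = 0.250.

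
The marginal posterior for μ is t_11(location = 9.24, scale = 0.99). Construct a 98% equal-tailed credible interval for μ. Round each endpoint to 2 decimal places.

[6.55, 11.93]

The t_11 distribution is symmetric; the 98% interval is 9.24 ± t·0.99 with t_{0.99,11} = 2.718.
Half-width: 2.718 × 0.99 = 2.69.
9.24 − 2.69 = 6.55; 9.24 + 2.69 = 11.93.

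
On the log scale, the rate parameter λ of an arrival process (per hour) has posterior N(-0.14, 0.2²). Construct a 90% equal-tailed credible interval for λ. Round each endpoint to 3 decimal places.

On the log scale the 90% interval is -0.14 ± 1.645 × 0.2 = [-0.4690, 0.1890].
Exponentiate: [e^-0.4690, e^0.1890] = [0.626, 1.208].

[0.626, 1.208]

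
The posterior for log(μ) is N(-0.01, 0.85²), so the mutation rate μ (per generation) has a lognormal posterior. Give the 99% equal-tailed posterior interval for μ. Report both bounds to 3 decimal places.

On the log scale the 99% interval is -0.01 ± 2.576 × 0.85 = [-2.1995, 2.1795].
Exponentiate: [e^-2.1995, e^2.1795] = [0.111, 8.841].

[0.111, 8.841]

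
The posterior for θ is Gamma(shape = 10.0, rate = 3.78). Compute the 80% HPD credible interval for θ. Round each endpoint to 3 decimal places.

[1.496, 3.560]

The posterior is unimodal and skewed, so the HPD interval has equal density at both endpoints and is the shortest 80% interval.
Solving f(1.496) = f(3.560) with F(3.560) − F(1.496) = 0.80 gives [1.496, 3.560].
For comparison, the equal-tailed interval is [1.646, 3.758]; the HPD is narrower and shifted toward the mode.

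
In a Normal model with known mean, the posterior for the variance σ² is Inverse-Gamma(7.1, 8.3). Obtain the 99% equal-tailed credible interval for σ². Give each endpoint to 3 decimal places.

[0.525, 3.973]

Inverse-Gamma(7.1, 8.3) quantiles: F⁻¹(0.005) and F⁻¹(0.995).
Equivalently, 1/σ² ~ Gamma(7.1, rate = 8.3); invert its 0.995 and 0.005 quantiles.
Posterior mean ≈ 1.361, SD ≈ 0.603; a Normal approximation gives roughly [-0.191, 2.913].
Exact: lower = 0.525; upper = 3.973.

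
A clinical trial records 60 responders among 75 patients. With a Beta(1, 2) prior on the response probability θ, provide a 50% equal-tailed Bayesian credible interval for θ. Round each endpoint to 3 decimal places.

[0.752, 0.815]

Posterior: Beta(1+60, 2+15) = Beta(61, 17).
Equal-tailed 50% interval: the 0.25 and 0.75 quantiles of Beta(61, 17).
Posterior mean ≈ 0.782, SD ≈ 0.046; a Normal approximation gives roughly [0.751, 0.813].
Exact: F⁻¹(0.25) = 0.752; F⁻¹(0.75) = 0.815.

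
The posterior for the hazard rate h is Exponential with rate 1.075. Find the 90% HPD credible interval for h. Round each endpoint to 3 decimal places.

The exponential density is strictly decreasing on [0, ∞), so the HPD interval is anchored at 0: [0, q] with P(h ≤ q) = 0.90.
q = −ln(1 − 0.90) / 1.075 = 2.3026 / 1.075 = 2.142.

[0.000, 2.142]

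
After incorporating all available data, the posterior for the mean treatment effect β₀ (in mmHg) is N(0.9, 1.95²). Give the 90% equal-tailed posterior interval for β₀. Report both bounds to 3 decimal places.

The posterior is symmetric, so the 90% equal-tailed interval is β₀ = 0.9 ± z·1.95 with z = 1.645.
Half-width: 1.645 × 1.95 = 3.207.
0.9 − 3.207 = -2.307; 0.9 + 3.207 = 4.107.

[-2.307, 4.107]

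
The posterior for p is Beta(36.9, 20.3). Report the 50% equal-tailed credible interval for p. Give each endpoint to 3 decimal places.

[0.603, 0.689]

Posterior: Beta(36.9, 20.3).
Equal-tailed 50% interval: the 0.25 and 0.75 quantiles of Beta(36.9, 20.3).
Posterior mean ≈ 0.645, SD ≈ 0.063; a Normal approximation gives roughly [0.603, 0.687].
Exact: F⁻¹(0.25) = 0.603; F⁻¹(0.75) = 0.689.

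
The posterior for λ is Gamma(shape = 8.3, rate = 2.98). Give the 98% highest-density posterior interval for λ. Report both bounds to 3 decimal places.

[0.885, 5.242]

The posterior is unimodal and skewed, so the HPD interval has equal density at both endpoints and is the shortest 98% interval.
Solving f(0.885) = f(5.242) with F(5.242) − F(0.885) = 0.98 gives [0.885, 5.242].
For comparison, the equal-tailed interval is [1.035, 5.511]; the HPD is narrower and shifted toward the mode.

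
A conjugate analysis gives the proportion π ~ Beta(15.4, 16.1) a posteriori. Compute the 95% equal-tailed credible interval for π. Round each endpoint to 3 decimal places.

[0.319, 0.660]

Posterior: Beta(15.4, 16.1).
Equal-tailed 95% interval: the 0.025 and 0.975 quantiles of Beta(15.4, 16.1).
Posterior mean ≈ 0.489, SD ≈ 0.088; a Normal approximation gives roughly [0.317, 0.661].
Exact: F⁻¹(0.025) = 0.319; F⁻¹(0.975) = 0.660.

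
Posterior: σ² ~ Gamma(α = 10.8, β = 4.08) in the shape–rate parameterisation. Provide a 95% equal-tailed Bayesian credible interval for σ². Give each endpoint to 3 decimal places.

[1.311, 4.444]

Posterior: Gamma(shape 10.8, rate 4.08).
Equal-tailed 95% interval: Gamma(10.8, 4.08) quantiles at 0.025 and 0.975.
Posterior mean ≈ 2.647, SD ≈ 0.805; a Normal approximation gives roughly [1.068, 4.226].
Exact: lower = 1.311; upper = 4.444.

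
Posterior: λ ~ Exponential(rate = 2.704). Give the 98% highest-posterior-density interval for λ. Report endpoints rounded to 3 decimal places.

[0.000, 1.447]

The exponential density is strictly decreasing on [0, ∞), so the HPD interval is anchored at 0: [0, q] with P(λ ≤ q) = 0.98.
q = −ln(1 − 0.98) / 2.704 = 3.9120 / 2.704 = 1.447.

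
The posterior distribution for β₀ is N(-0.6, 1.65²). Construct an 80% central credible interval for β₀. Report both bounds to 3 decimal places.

The posterior is symmetric, so the 80% equal-tailed interval is β₀ = -0.6 ± z·1.65 with z = 1.282.
Half-width: 1.282 × 1.65 = 2.115.
-0.6 − 2.115 = -2.715; -0.6 + 2.115 = 1.515.

[-2.715, 1.515]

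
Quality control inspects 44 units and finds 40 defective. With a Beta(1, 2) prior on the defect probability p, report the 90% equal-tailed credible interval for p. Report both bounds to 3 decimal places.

Posterior: Beta(1+40, 2+4) = Beta(41, 6).
Equal-tailed 90% interval: the 0.05 and 0.95 quantiles of Beta(41, 6).
Posterior mean ≈ 0.872, SD ≈ 0.048; a Normal approximation gives roughly [0.793, 0.952].
Exact: F⁻¹(0.05) = 0.785; F⁻¹(0.95) = 0.942.

[0.785, 0.942]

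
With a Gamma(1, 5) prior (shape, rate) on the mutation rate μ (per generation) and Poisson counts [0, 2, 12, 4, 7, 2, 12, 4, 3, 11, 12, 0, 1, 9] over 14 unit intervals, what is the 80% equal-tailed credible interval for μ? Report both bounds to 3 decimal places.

Posterior: Gamma(1+79, 5+14) = Gamma(80, 19) (shape, rate).
Equal-tailed 80% interval: Gamma(80, 19) quantiles at 0.1 and 0.9.
Posterior mean ≈ 4.211, SD ≈ 0.471; a Normal approximation gives roughly [3.607, 4.814].
Exact: lower = 3.620; upper = 4.824.

[3.620, 4.824]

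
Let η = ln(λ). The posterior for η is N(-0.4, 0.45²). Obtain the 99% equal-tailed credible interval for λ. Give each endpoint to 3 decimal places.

[0.210, 2.136]

On the log scale the 99% interval is -0.4 ± 2.576 × 0.45 = [-1.5591, 0.7591].
Exponentiate: [e^-1.5591, e^0.7591] = [0.210, 2.136].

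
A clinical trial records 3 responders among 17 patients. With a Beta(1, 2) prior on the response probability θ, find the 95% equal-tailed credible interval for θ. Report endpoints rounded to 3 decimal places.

Posterior: Beta(1+3, 2+14) = Beta(4, 16).
Equal-tailed 95% interval: the 0.025 and 0.975 quantiles of Beta(4, 16).
Posterior mean ≈ 0.200, SD ≈ 0.087; a Normal approximation gives roughly [0.029, 0.371].
Exact: F⁻¹(0.025) = 0.061; F⁻¹(0.975) = 0.396.

[0.061, 0.396]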